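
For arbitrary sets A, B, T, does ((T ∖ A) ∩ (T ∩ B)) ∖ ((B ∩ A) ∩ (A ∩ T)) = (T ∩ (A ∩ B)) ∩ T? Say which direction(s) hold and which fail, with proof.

(⊆) fails and (⊇) fails.

(⟹) This inclusion fails. Take A = ∅, B = {1}, T = {1}; then 1 ∈ ((T ∖ A) ∩ (T ∩ B)) ∖ ((B ∩ A) ∩ (A ∩ T)) but 1 ∉ (T ∩ (A ∩ B)) ∩ T.

(⟸) This inclusion fails. Take A = {1}, B = {1}, T = {1}; then 1 ∈ (T ∩ (A ∩ B)) ∩ T but 1 ∉ ((T ∖ A) ∩ (T ∩ B)) ∖ ((B ∩ A) ∩ (A ∩ T)).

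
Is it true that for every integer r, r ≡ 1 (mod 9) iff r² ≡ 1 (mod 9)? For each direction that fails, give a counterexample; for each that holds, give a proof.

Forward direction. Suppose r ≡ 1 (mod 9). Write r = 9j + 1. Then (9j + 1)² = 81j² + 18j + 1 = 9(9j² + 2j) + 1, so r² ≡ 1 (mod 9).

Converse. This fails: take r = 8. Then 8² = 64 ≡ 1 (mod 9), yet 8 ≡ 8 (mod 9), not 1.

(⇒) holds; (⇐) fails.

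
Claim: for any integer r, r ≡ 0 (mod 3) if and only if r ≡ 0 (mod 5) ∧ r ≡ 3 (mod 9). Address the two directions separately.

The forward direction fails; the converse holds.

(⟹) This fails: r = 0 gives 0 ≡ 0 (mod 3) but 0 ≡ 0 (mod 9), so the conjunction on the right does not hold.

(⟸) Conversely, if r ≡ 0 (mod 5) and r ≡ 3 (mod 9), then by the Chinese remainder theorem r ≡ 30 (mod 45). Since 30 ≡ 0 (mod 3) and 3 ∣ 45, we get r ≡ 0 (mod 3).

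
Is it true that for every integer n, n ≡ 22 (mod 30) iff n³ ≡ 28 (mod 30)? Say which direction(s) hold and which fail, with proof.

(⇐) Suppose n³ ≡ 28 (mod 30). The only residue r in {0, …, 29} with r³ ≡ 28 (mod 30) is r = 22, so n ≡ 22 (mod 30).

(⇒) Suppose n ≡ 22 (mod 30). Write n = 30j + 22. Then (30j + 22)³ = 27000j³ + 59400j² + 43560j + 10648 = 30(900j³ + 1980j² + 1452j + 354) + 28, so n³ ≡ 28 (mod 30).

Both implications hold.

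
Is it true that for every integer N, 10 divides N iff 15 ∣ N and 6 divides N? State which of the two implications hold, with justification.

(⇒) This fails: take N = 10. Certainly 10 ∣ 10, but 15 ∤ 10.

(⇐) Suppose 15 ∣ N and 6 ∣ N. Any common multiple of 15 and 6 is a multiple of their lcm; here lcm(15, 6) = 15·6/gcd(15, 6) = 90/3 = 30, so 30 ∣ N. Since 10 ∣ 30, it follows that 10 ∣ N.

The forward direction fails; the converse holds.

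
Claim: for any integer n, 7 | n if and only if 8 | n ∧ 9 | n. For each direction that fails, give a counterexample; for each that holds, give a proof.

(⇒) This fails: take n = 7. Certainly 7 ∣ 7, but 8 ∤ 7.

(⇐) This fails: take n = 72. Both 8 ∣ 72 and 9 ∣ 72, yet 72 is not a multiple of 7 (since 72 = 10·7 + 2), so 7 ∤ 72.

Neither direction holds.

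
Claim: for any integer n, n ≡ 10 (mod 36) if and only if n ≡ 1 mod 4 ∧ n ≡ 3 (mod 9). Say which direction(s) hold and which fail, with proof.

Neither direction holds.

[⇒] This fails: n = 10 gives 10 ≡ 10 (mod 36) but 10 ≡ 2 (mod 4), so the conjunction on the right does not hold.

[⇐] This fails: n = 21 satisfies both congruences on the right (21 ≡ 1 mod 4 and 21 ≡ 3 mod 9) yet 21 ≡ 21 (mod 36), not 10.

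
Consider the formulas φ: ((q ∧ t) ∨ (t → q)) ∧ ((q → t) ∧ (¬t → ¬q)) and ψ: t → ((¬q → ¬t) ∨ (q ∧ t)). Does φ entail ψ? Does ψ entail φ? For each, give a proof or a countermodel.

Forward direction. Assume the antecedent. If t is true, the antecedent forces (t = T, q = T), and t → ((¬q → ¬t) ∨ (q ∧ t)) holds there. If t is false, t → ((¬q → ¬t) ∨ (q ∧ t)) reduces to true regardless of the other variables. Either way t → ((¬q → ¬t) ∨ (q ∧ t)) holds.

Converse. This fails. Under t = F, q = T, the left side is false but the right side is true.

Not equivalent: only (⇒) holds.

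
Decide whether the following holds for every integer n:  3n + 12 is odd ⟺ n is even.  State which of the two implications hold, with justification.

[⇒] This fails: n = 7 gives 3n + 12 = 33, which is odd, but 7 is odd, not even.

[⇐] This also fails: n = 0 is even, but 3n + 12 = 12 is even, not odd.

Both directions fail.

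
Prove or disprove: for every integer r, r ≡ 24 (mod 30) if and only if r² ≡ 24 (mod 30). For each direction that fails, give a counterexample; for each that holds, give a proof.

(⟹) This fails: take r = 24. Then 24 ≡ 24 (mod 30), but 24² = 576 ≡ 6 (mod 30), not 24.

(⟸) This fails: take r = 12. Then 12² = 144 ≡ 24 (mod 30), yet 12 ≡ 12 (mod 30), not 24.

Neither implication holds.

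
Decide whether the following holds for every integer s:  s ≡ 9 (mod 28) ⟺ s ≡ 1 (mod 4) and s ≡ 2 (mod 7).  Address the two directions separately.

(⟹) Suppose s ≡ 9 (mod 28); write s = 28j + 9. Since 4 ∣ 28, reducing mod 4 gives s ≡ 9 ≡ 1 (mod 4); since 7 ∣ 28, reducing mod 7 gives s ≡ 9 ≡ 2 (mod 7).

(⟸) Conversely, if s ≡ 1 (mod 4) and s ≡ 2 (mod 7), then by the Chinese remainder theorem s ≡ 9 (mod 28). This is exactly s ≡ 9 (mod 28).

Both directions hold.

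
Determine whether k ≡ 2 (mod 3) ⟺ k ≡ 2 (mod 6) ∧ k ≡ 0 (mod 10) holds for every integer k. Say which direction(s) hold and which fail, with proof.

The forward direction fails; the converse holds.

(←) If k ≡ 2 (mod 6) and k ≡ 0 (mod 10), then by the Chinese remainder theorem k ≡ 20 (mod 30). Since 20 ≡ 2 (mod 3) and 3 ∣ 30, we get k ≡ 2 (mod 3).

(→) This fails: k = 2 gives 2 ≡ 2 (mod 3) but 2 ≡ 2 (mod 10), so the conjunction on the right does not hold.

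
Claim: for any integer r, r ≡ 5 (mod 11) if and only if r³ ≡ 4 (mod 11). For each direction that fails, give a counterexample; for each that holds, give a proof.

(⇐) For the converse, argue contrapositively. If r ≢ 5 (mod 11), then r is congruent to one of 0, 1, 2, 3, 4, 6, 7, 8, 9, 10 modulo 11, and these give r³ ≡ 0, 1, 8, 5, 9, 7, 2, 6, 3, 10 respectively — never 4.

(⇒) Suppose r ≡ 5 (mod 11). Write r = 11j + 5. Then (11j + 5)³ = 1331j³ + 1815j² + 825j + 125 = 11(121j³ + 165j² + 75j + 11) + 4, so r³ ≡ 4 (mod 11).

Both implications hold.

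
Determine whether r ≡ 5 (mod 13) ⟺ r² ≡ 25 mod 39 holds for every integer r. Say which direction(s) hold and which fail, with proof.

Neither direction holds.

(→) This fails: take r = 18. Then 18 ≡ 5 (mod 13), but 18² = 324 ≡ 12 (mod 39), not 25.

(←) This fails: take r = 8. Then 8² = 64 ≡ 25 (mod 39), yet 8 ≡ 8 (mod 13), not 5.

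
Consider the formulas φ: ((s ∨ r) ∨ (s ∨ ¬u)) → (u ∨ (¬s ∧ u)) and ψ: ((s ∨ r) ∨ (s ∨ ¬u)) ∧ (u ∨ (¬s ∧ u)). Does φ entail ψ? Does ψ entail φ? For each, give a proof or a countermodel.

(→) This fails. Under r = F, u = T, s = F, the left side is true but the right side is false.

(←) Assume the antecedent. If r is true, the antecedent forces (r = T, u = T, s = F) or (r = T, u = T, s = T), and the consequent holds there. If r is false, the antecedent forces (r = F, u = T, s = T), and the consequent holds there. Either way the consequent holds.

Only the converse holds.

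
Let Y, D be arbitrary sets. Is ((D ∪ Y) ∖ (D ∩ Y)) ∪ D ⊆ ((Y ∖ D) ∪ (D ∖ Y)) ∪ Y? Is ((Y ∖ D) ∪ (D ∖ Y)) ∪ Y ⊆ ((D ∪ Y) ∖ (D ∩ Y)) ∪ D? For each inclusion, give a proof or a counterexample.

(⊆) Let x ∈ ((D ∪ Y) ∖ (D ∩ Y)) ∪ D. Then either x ∈ Y and x ∉ D; or x ∈ D and x ∉ Y; or x ∈ Y ∩ D. In each case x ∈ ((Y ∖ D) ∪ (D ∖ Y)) ∪ Y, so ((D ∪ Y) ∖ (D ∩ Y)) ∪ D ⊆ ((Y ∖ D) ∪ (D ∖ Y)) ∪ Y.

(⊇) Let x ∈ ((Y ∖ D) ∪ (D ∖ Y)) ∪ Y. Then either x ∈ Y and x ∉ D; or x ∈ D and x ∉ Y; or x ∈ Y ∩ D. In each case x ∈ ((D ∪ Y) ∖ (D ∩ Y)) ∪ D, so ((Y ∖ D) ∪ (D ∖ Y)) ∪ Y ⊆ ((D ∪ Y) ∖ (D ∩ Y)) ∪ D.

Both inclusions hold.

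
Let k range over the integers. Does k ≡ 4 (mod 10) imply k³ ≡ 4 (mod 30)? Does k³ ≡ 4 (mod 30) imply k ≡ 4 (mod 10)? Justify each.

Only the reverse direction holds.

Forward direction. This fails: take k = 14. Then 14 ≡ 4 (mod 10), but 14³ = 2744 ≡ 14 (mod 30), not 4.

Converse. The residues r modulo 30 with r³ ≡ 4 (mod 30) are exactly {4}, and each is ≡ 4 (mod 10).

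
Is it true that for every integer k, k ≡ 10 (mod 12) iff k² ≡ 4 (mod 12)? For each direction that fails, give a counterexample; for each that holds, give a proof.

[⇐] This fails: take k = 2. Then 2² = 4 ≡ 4 (mod 12), yet 2 ≡ 2 (mod 12), not 10.

[⇒] Suppose k ≡ 10 (mod 12). Write k = 12j + 10. Then (12j + 10)² = 144j² + 240j + 100 = 12(12j² + 20j + 8) + 4, so k² ≡ 4 (mod 12).

The forward direction holds; the converse fails.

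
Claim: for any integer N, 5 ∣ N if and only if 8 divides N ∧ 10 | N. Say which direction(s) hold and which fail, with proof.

Only the converse holds.

(⟹) This fails: take N = 5. Certainly 5 ∣ 5, but 8 ∤ 5.

(⟸) Suppose 8 ∣ N and 10 ∣ N. Any common multiple of 8 and 10 is a multiple of their lcm; here lcm(8, 10) = 8·10/gcd(8, 10) = 80/2 = 40, so 40 ∣ N. Since 5 ∣ 40, it follows that 5 ∣ N.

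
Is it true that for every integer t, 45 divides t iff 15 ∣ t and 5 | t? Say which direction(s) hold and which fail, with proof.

(⇒) holds; (⇐) fails.

Forward direction. If 45 ∣ t, write t = 45q. Since 45 = 3·15, t = 15·(3q), so 15 ∣ t; and since 45 = 9·5, t = 5·(9q), so 5 ∣ t.

Converse. This fails: take t = 15. Both 15 ∣ 15 and 5 ∣ 15, yet 15 is not a multiple of 45 (since 15 = 0·45 + 15), so 45 ∤ 15.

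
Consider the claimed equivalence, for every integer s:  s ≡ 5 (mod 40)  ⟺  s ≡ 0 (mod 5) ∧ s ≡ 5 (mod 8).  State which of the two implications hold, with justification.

(⇒) Suppose s ≡ 5 (mod 40); write s = 40j + 5. Since 5 ∣ 40, reducing mod 5 gives s ≡ 5 ≡ 0 (mod 5); since 8 ∣ 40, reducing mod 8 gives s ≡ 5 (mod 8).

(⇐) Conversely, if s ≡ 0 (mod 5) and s ≡ 5 (mod 8), then by the Chinese remainder theorem s ≡ 5 (mod 40). This is exactly s ≡ 5 (mod 40).

Both directions hold; the statement is true.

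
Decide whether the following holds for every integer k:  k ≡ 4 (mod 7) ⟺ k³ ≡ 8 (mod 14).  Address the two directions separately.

Both directions fail.

(→) This fails: take k = 11. Then 11 ≡ 4 (mod 7), but 11³ = 1331 ≡ 1 (mod 14), not 8.

(←) This fails: take k = 2. Then 2³ = 8 ≡ 8 (mod 14), yet 2 ≡ 2 (mod 7), not 4.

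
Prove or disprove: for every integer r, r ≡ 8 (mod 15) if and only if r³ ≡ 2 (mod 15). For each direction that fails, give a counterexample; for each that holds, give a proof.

The biconditional holds.

[⇒] Suppose r ≡ 8 (mod 15). Write r = 15j + 8. Then (15j + 8)³ = 3375j³ + 5400j² + 2880j + 512 = 15(225j³ + 360j² + 192j + 34) + 2, so r³ ≡ 2 (mod 15).

[⇐] Conversely, suppose r³ ≡ 2 (mod 15). The only residue r in {0, …, 14} with r³ ≡ 2 (mod 15) is r = 8, so r ≡ 8 (mod 15).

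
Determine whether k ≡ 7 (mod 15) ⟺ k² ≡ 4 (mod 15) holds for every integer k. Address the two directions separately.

Only the forward direction holds.

Forward direction. Suppose k ≡ 7 (mod 15). Write k = 15j + 7. Then (15j + 7)² = 225j² + 210j + 49 = 15(15j² + 14j + 3) + 4, so k² ≡ 4 (mod 15).

Converse. This fails: take k = 2. Then 2² = 4 ≡ 4 (mod 15), yet 2 ≡ 2 (mod 15), not 7.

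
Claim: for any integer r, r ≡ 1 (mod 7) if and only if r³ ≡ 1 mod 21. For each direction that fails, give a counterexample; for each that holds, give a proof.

Neither direction holds.

(⟹) This fails: take r = 8. Then 8 ≡ 1 (mod 7), but 8³ = 512 ≡ 8 (mod 21), not 1.

(⟸) This fails: take r = 4. Then 4³ = 64 ≡ 1 (mod 21), yet 4 ≡ 4 (mod 7), not 1.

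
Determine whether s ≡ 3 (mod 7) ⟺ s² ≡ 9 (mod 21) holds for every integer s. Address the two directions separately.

Forward direction. This fails: take s = 10. Then 10 ≡ 3 (mod 7), but 10² = 100 ≡ 16 (mod 21), not 9.

Converse. This fails: take s = 18. Then 18² = 324 ≡ 9 (mod 21), yet 18 ≡ 4 (mod 7), not 3.

Neither direction holds.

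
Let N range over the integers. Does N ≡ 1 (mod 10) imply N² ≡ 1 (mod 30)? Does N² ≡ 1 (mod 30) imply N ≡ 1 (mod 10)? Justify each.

(⟹) This fails: take N = 21. Then 21 ≡ 1 (mod 10), but 21² = 441 ≡ 21 (mod 30), not 1.

(⟸) This fails: take N = 19. Then 19² = 361 ≡ 1 (mod 30), yet 19 ≡ 9 (mod 10), not 1.

Neither implication holds.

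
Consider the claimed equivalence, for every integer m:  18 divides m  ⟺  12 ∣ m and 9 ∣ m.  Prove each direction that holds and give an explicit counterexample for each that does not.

(⟹) This fails: take m = 18. Certainly 18 ∣ 18, but 12 ∤ 18.

(⟸) Suppose 12 ∣ m and 9 ∣ m. Any common multiple of 12 and 9 is a multiple of their lcm; here lcm(12, 9) = 12·9/gcd(12, 9) = 108/3 = 36, so 36 ∣ m. Since 18 ∣ 36, it follows that 18 ∣ m.

Not equivalent: only (⇐) holds.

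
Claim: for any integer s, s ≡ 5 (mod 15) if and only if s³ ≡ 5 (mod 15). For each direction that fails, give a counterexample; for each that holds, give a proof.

(→) Suppose s ≡ 5 (mod 15). Write s = 15j + 5. Then (15j + 5)³ = 3375j³ + 3375j² + 1125j + 125 = 15(225j³ + 225j² + 75j + 8) + 5, so s³ ≡ 5 (mod 15).

(←) Conversely, suppose s³ ≡ 5 (mod 15). The only residue r in {0, …, 14} with r³ ≡ 5 (mod 15) is r = 5, so s ≡ 5 (mod 15).

Both directions hold; the statement is true.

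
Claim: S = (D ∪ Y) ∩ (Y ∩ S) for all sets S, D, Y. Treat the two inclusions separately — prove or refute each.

(⟹) This inclusion fails. Take S = {1}, D = ∅, Y = ∅; then 1 ∈ S but 1 ∉ (D ∪ Y) ∩ (Y ∩ S).

(⟸) Let x ∈ (D ∪ Y) ∩ (Y ∩ S). Then either x ∈ S ∩ Y and x ∉ D; or x ∈ S ∩ D ∩ Y. In each case x ∈ S, so (D ∪ Y) ∩ (Y ∩ S) ⊆ S.

(⊆) fails; (⊇) holds.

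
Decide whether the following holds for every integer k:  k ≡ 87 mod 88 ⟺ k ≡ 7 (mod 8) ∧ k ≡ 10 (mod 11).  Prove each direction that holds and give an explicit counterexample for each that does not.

Both directions hold; the statement is true.

(→) Suppose k ≡ 87 (mod 88); write k = 88j + 87. Since 8 ∣ 88, reducing mod 8 gives k ≡ 87 ≡ 7 (mod 8); since 11 ∣ 88, reducing mod 11 gives k ≡ 87 ≡ 10 (mod 11).

(←) Conversely, if k ≡ 7 (mod 8) and k ≡ 10 (mod 11), then by the Chinese remainder theorem k ≡ 87 (mod 88). This is exactly k ≡ 87 (mod 88).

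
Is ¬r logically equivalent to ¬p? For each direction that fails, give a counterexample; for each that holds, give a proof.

Neither implication holds.

(→) This fails. Under p = T, r = F, the left side is true but the right side is false.

(←) This fails. Under p = F, r = T, the left side is false but the right side is true.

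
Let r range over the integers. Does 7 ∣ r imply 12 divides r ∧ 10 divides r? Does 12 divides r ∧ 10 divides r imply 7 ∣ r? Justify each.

Forward direction. This fails: take r = 7. Certainly 7 ∣ 7, but 12 ∤ 7.

Converse. This fails: take r = 60. Both 12 ∣ 60 and 10 ∣ 60, yet 60 is not a multiple of 7 (since 60 = 8·7 + 4), so 7 ∤ 60.

Both directions fail.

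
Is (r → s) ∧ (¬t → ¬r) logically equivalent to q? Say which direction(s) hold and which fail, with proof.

(⇒) fails and (⇐) fails.

Forward direction. This fails. Under q = F, t = F, r = F, s = F, the left side is true but the right side is false.

Converse. This fails. Under q = T, t = F, r = T, s = F, the left side is false but the right side is true.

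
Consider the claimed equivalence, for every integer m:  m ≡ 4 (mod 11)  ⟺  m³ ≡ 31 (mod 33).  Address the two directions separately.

Not equivalent: only (⇐) holds.

Forward direction. This fails: take m = 15. Then 15 ≡ 4 (mod 11), but 15³ = 3375 ≡ 9 (mod 33), not 31.

Converse. The residues r modulo 33 with r³ ≡ 31 (mod 33) are exactly {4}, and each is ≡ 4 (mod 11).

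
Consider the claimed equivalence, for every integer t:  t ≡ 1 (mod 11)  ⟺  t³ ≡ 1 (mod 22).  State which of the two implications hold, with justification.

The forward direction fails; the converse holds.

(⇒) This fails: take t = 12. Then 12 ≡ 1 (mod 11), but 12³ = 1728 ≡ 12 (mod 22), not 1.

(⇐) Conversely, the residues r modulo 22 with r³ ≡ 1 (mod 22) are exactly {1}, and each is ≡ 1 (mod 11).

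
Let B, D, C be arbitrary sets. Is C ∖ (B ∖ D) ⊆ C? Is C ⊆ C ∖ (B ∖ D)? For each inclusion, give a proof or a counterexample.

(⊆) holds; (⊇) fails.

(⟸) This inclusion fails. Take B = {1}, D = ∅, C = {1}; then 1 ∈ C but 1 ∉ C ∖ (B ∖ D).

(⟹) Let x ∈ C ∖ (B ∖ D). Then either x ∈ C and x ∉ B, D; or x ∈ D ∩ C and x ∉ B; or x ∈ B ∩ D ∩ C. In each case x ∈ C, so C ∖ (B ∖ D) ⊆ C.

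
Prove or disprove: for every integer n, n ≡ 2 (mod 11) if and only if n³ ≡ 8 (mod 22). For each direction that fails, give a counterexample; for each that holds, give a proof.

[⇒] This fails: take n = 13. Then 13 ≡ 2 (mod 11), but 13³ = 2197 ≡ 19 (mod 22), not 8.

[⇐] Conversely, the residues r modulo 22 with r³ ≡ 8 (mod 22) are exactly {2}, and each is ≡ 2 (mod 11).

(⇒) fails; (⇐) holds.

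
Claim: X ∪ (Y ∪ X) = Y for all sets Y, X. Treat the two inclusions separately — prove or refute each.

(⟹) This inclusion fails. Take Y = ∅, X = {1}; then 1 ∈ X ∪ (Y ∪ X) but 1 ∉ Y.

(⟸) Let x ∈ Y. Then either x ∈ Y and x ∉ X; or x ∈ Y ∩ X. In each case x ∈ X ∪ (Y ∪ X), so Y ⊆ X ∪ (Y ∪ X).

Only the reverse inclusion holds.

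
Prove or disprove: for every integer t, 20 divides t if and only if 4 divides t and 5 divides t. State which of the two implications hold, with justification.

Both implications hold.

[⇒] If 20 ∣ t, write t = 20q. Since 20 = 5·4, t = 4·(5q), so 4 ∣ t; and since 20 = 4·5, t = 5·(4q), so 5 ∣ t.

[⇐] Suppose 4 ∣ t and 5 ∣ t. Any common multiple of 4 and 5 is a multiple of their lcm; here gcd(4, 5) = 1, so lcm(4, 5) = 4·5 = 20, so 20 ∣ t.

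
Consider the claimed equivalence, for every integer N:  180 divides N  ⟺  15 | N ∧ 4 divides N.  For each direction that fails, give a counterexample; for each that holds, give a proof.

[⇒] If 180 ∣ N, write N = 180q. Since 180 = 12·15, N = 15·(12q), so 15 ∣ N; and since 180 = 45·4, N = 4·(45q), so 4 ∣ N.

[⇐] This fails: take N = 60. Both 15 ∣ 60 and 4 ∣ 60, yet 60 is not a multiple of 180 (since 60 = 0·180 + 60), so 180 ∤ 60.

Only the forward implication holds.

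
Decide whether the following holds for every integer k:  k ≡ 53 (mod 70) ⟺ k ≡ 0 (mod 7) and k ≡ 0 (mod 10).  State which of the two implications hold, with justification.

Forward direction. This fails: k = 53 gives 53 ≡ 53 (mod 70) but 53 ≡ 4 (mod 7), so the conjunction on the right does not hold.

Converse. This fails: k = 0 satisfies both congruences on the right (0 ≡ 0 mod 7 and 0 ≡ 0 mod 10) yet 0 ≡ 0 (mod 70), not 53.

Neither direction holds.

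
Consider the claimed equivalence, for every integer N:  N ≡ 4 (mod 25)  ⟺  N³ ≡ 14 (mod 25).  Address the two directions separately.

Both directions hold; the statement is true.

(→) Suppose N ≡ 4 (mod 25). Write N = 25j + 4. Then (25j + 4)³ = 15625j³ + 7500j² + 1200j + 64 = 25(625j³ + 300j² + 48j + 2) + 14, so N³ ≡ 14 (mod 25).

(←) Conversely, suppose N³ ≡ 14 (mod 25). The only residue r in {0, …, 24} with r³ ≡ 14 (mod 25) is r = 4, so N ≡ 4 (mod 25).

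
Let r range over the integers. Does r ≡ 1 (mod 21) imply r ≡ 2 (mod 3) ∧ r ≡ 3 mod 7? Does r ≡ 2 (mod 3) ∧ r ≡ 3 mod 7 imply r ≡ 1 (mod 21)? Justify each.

(⇒) This fails: r = 1 gives 1 ≡ 1 (mod 21) but 1 ≡ 1 (mod 3), so the conjunction on the right does not hold.

(⇐) This fails: r = 17 satisfies both congruences on the right (17 ≡ 2 mod 3 and 17 ≡ 3 mod 7) yet 17 ≡ 17 (mod 21), not 1.

Neither implication holds.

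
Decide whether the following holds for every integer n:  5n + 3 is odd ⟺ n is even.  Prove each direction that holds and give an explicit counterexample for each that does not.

Equivalent; both directions hold.

(→) Suppose 5n + 3 is odd. Since 5 is odd, 5n and n have the same parity, so 5n + 3 ≡ n + 3 (mod 2). As 3 is odd, 5n + 3 is odd exactly when n is even. Thus n is even.

(←) Conversely, suppose n is even; write n = 2j. Then 5n + 3 = 5·(2j) + 3 = 2·5j + 3, which is odd.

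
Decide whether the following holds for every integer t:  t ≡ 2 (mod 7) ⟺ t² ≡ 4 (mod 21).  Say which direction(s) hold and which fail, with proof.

(⇒) fails and (⇐) fails.

[⇒] This fails: take t = 9. Then 9 ≡ 2 (mod 7), but 9² = 81 ≡ 18 (mod 21), not 4.

[⇐] This fails: take t = 5. Then 5² = 25 ≡ 4 (mod 21), yet 5 ≡ 5 (mod 7), not 2.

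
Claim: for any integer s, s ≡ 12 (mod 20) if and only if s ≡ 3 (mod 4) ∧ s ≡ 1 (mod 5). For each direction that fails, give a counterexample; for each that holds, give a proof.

Forward direction. This fails: s = 12 gives 12 ≡ 12 (mod 20) but 12 ≡ 0 (mod 4), so the conjunction on the right does not hold.

Converse. This fails: s = 11 satisfies both congruences on the right (11 ≡ 3 mod 4 and 11 ≡ 1 mod 5) yet 11 ≡ 11 (mod 20), not 12.

(⇒) fails and (⇐) fails.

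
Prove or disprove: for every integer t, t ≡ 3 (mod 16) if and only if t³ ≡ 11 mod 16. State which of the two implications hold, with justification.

Both directions hold; the statement is true.

(⇒) Suppose t ≡ 3 (mod 16). Write t = 16j + 3. Then (16j + 3)³ = 4096j³ + 2304j² + 432j + 27 = 16(256j³ + 144j² + 27j + 1) + 11, so t³ ≡ 11 (mod 16).

(⇐) Conversely, suppose t³ ≡ 11 (mod 16). The only residue r in {0, …, 15} with r³ ≡ 11 (mod 16) is r = 3, so t ≡ 3 (mod 16).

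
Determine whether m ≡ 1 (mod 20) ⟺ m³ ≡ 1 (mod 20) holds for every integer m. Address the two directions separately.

Both implications hold.

Converse. Suppose m³ ≡ 1 (mod 20). The only residue r in {0, …, 19} with r³ ≡ 1 (mod 20) is r = 1, so m ≡ 1 (mod 20).

Forward direction. Suppose m ≡ 1 (mod 20). Write m = 20j + 1. Then (20j + 1)³ = 8000j³ + 1200j² + 60j + 1 = 20(400j³ + 60j² + 3j) + 1, so m³ ≡ 1 (mod 20).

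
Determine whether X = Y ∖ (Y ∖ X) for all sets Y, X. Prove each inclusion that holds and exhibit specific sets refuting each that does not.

(⊆) This inclusion fails. Take Y = ∅, X = {1}; then 1 ∈ X but 1 ∉ Y ∖ (Y ∖ X).

(⊇) Let x ∈ Y ∖ (Y ∖ X). Then x ∈ Y ∩ X, from which x ∈ X.

(⊆) fails; (⊇) holds.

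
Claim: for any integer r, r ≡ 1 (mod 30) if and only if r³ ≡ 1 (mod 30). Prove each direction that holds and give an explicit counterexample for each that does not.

(⟹) Suppose r ≡ 1 (mod 30). Write r = 30j + 1. Then (30j + 1)³ = 27000j³ + 2700j² + 90j + 1 = 30(900j³ + 90j² + 3j) + 1, so r³ ≡ 1 (mod 30).

(⟸) Conversely, suppose r³ ≡ 1 (mod 30). The only residue r in {0, …, 29} with r³ ≡ 1 (mod 30) is r = 1, so r ≡ 1 (mod 30).

The biconditional holds.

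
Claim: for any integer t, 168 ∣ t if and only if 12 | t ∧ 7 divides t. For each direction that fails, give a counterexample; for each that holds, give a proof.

(→) If 168 ∣ t, write t = 168q. Since 168 = 14·12, t = 12·(14q), so 12 ∣ t; and since 168 = 24·7, t = 7·(24q), so 7 ∣ t.

(←) This fails: take t = 84. Both 12 ∣ 84 and 7 ∣ 84, yet 84 is not a multiple of 168 (since 84 = 0·168 + 84), so 168 ∤ 84.

Only the forward implication holds.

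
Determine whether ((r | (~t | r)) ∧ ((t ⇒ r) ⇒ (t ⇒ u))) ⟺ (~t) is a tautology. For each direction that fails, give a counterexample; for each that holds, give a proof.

Only the reverse direction holds.

(⇒) This fails. Under u = T, r = T, t = T, the left side is true but the right side is false.

(⇐) Assume the antecedent. If u is true, the antecedent forces (u = T, r = F, t = F) or (u = T, r = T, t = F), and the consequent holds there. If u is false, the antecedent forces (u = F, r = F, t = F) or (u = F, r = T, t = F), and the consequent holds there. Either way the consequent holds.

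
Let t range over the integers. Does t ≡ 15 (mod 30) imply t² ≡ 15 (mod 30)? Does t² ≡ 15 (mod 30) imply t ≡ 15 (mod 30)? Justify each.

Both directions hold.

Forward direction. Suppose t ≡ 15 (mod 30). Write t = 30j + 15. Then (30j + 15)² = 900j² + 900j + 225 = 30(30j² + 30j + 7) + 15, so t² ≡ 15 (mod 30).

Converse. Suppose t² ≡ 15 (mod 30). The only residue r in {0, …, 29} with r² ≡ 15 (mod 30) is r = 15, so t ≡ 15 (mod 30).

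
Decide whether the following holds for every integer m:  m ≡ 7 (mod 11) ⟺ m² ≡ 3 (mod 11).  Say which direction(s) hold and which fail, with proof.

(⟹) This fails: take m = 7. Then 7 ≡ 7 (mod 11), but 7² = 49 ≡ 5 (mod 11), not 3.

(⟸) This fails: take m = 5. Then 5² = 25 ≡ 3 (mod 11), yet 5 ≡ 5 (mod 11), not 7.

(⇒) fails and (⇐) fails.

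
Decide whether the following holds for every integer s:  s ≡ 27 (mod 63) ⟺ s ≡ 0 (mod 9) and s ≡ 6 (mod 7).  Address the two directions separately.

(→) Suppose s ≡ 27 (mod 63); write s = 63j + 27. Since 9 ∣ 63, reducing mod 9 gives s ≡ 27 ≡ 0 (mod 9); since 7 ∣ 63, reducing mod 7 gives s ≡ 27 ≡ 6 (mod 7).

(←) Conversely, if s ≡ 0 (mod 9) and s ≡ 6 (mod 7), then by the Chinese remainder theorem s ≡ 27 (mod 63). This is exactly s ≡ 27 (mod 63).

Both directions hold; the statement is true.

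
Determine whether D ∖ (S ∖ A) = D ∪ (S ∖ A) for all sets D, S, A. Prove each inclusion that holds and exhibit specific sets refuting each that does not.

Only the forward inclusion holds.

Forward inclusion. Let x ∈ D ∖ (S ∖ A). Then either x ∈ D and x ∉ S, A; or x ∈ D ∩ A and x ∉ S; or x ∈ D ∩ S ∩ A. In each case x ∈ D ∪ (S ∖ A), so D ∖ (S ∖ A) ⊆ D ∪ (S ∖ A).

Reverse inclusion. This inclusion fails. Take D = ∅, S = {1}, A = ∅; then 1 ∈ D ∪ (S ∖ A) but 1 ∉ D ∖ (S ∖ A).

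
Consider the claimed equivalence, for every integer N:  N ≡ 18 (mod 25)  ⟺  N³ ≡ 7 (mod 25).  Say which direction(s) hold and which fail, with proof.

The biconditional holds.

(⇐) Suppose N³ ≡ 7 (mod 25). The only residue r in {0, …, 24} with r³ ≡ 7 (mod 25) is r = 18, so N ≡ 18 (mod 25).

(⇒) Suppose N ≡ 18 (mod 25). Write N = 25j + 18. Then (25j + 18)³ = 15625j³ + 33750j² + 24300j + 5832 = 25(625j³ + 1350j² + 972j + 233) + 7, so N³ ≡ 7 (mod 25).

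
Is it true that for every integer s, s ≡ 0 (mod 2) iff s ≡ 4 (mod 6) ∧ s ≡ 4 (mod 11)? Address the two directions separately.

(⇒) fails; (⇐) holds.

(⟸) If s ≡ 4 (mod 6) and s ≡ 4 (mod 11), then by the Chinese remainder theorem s ≡ 4 (mod 66). Since 4 ≡ 0 (mod 2) and 2 ∣ 66, we get s ≡ 0 (mod 2).

(⟹) This fails: s = 0 gives 0 ≡ 0 (mod 2) but 0 ≡ 0 (mod 6), so the conjunction on the right does not hold.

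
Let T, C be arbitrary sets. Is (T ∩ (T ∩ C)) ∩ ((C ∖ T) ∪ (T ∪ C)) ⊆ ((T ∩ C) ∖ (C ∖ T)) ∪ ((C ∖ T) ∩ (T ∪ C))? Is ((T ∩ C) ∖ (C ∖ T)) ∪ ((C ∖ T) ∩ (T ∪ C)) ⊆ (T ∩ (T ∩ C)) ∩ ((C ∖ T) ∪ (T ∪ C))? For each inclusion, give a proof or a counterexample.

Only the forward inclusion holds.

(⟹) Let x ∈ (T ∩ (T ∩ C)) ∩ ((C ∖ T) ∪ (T ∪ C)). Then x ∈ T ∩ C, from which x ∈ ((T ∩ C) ∖ (C ∖ T)) ∪ ((C ∖ T) ∩ (T ∪ C)).

(⟸) This inclusion fails. Take T = ∅, C = {1}; then 1 ∈ ((T ∩ C) ∖ (C ∖ T)) ∪ ((C ∖ T) ∩ (T ∪ C)) but 1 ∉ (T ∩ (T ∩ C)) ∩ ((C ∖ T) ∪ (T ∪ C)).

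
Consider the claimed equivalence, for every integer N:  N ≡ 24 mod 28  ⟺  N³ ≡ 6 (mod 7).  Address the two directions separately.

(⟹) Suppose N ≡ 24 (mod 28). Then N³ ≡ 24³ = 13824 (mod 28), and since 7 ∣ 28, also N³ ≡ 6 (mod 7).

(⟸) This fails: take N = 3. Then 3³ = 27 ≡ 6 (mod 7), yet 3 ≡ 3 (mod 28), not 24.

Not equivalent: only (⇒) holds.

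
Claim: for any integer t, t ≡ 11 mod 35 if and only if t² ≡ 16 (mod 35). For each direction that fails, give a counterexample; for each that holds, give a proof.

The forward direction holds; the converse fails.

[⇒] Suppose t ≡ 11 mod 35. Write t = 35j + 11. Then (35j + 11)² = 1225j² + 770j + 121 = 35(35j² + 22j + 3) + 16, so t² ≡ 16 (mod 35).

[⇐] This fails: take t = 4. Then 4² = 16 ≡ 16 (mod 35), yet 4 ≡ 4 (mod 35), not 11.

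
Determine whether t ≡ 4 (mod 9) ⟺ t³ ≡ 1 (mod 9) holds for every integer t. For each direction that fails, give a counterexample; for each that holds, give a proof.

Only the forward direction holds.

Forward direction. Suppose t ≡ 4 (mod 9). Write t = 9j + 4. Then (9j + 4)³ = 729j³ + 972j² + 432j + 64 = 9(81j³ + 108j² + 48j + 7) + 1, so t³ ≡ 1 (mod 9).

Converse. This fails: take t = 1. Then 1³ = 1 ≡ 1 (mod 9), yet 1 ≡ 1 (mod 9), not 4.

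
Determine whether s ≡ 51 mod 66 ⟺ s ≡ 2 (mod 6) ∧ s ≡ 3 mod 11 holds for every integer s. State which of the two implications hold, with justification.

Neither implication holds.

(⇒) This fails: s = 51 gives 51 ≡ 51 (mod 66) but 51 ≡ 3 (mod 6), so the conjunction on the right does not hold.

(⇐) This fails: s = 14 satisfies both congruences on the right (14 ≡ 2 mod 6 and 14 ≡ 3 mod 11) yet 14 ≡ 14 (mod 66), not 51.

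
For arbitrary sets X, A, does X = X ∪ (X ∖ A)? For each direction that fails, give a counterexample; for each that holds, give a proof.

(⟸) Let x ∈ X ∪ (X ∖ A). Then either x ∈ X and x ∉ A; or x ∈ X ∩ A. In each case x ∈ X, so X ∪ (X ∖ A) ⊆ X.

(⟹) Let x ∈ X. Then either x ∈ X and x ∉ A; or x ∈ X ∩ A. In each case x ∈ X ∪ (X ∖ A), so X ⊆ X ∪ (X ∖ A).

Both inclusions hold; the sets are equal.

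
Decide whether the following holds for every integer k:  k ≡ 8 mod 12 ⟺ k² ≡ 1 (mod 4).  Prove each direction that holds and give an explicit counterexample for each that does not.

[⇒] This fails: take k = 8. Then 8 ≡ 8 (mod 12), but 8² = 64 ≡ 0 (mod 4), not 1.

[⇐] This fails: take k = 1. Then 1² = 1 ≡ 1 (mod 4), yet 1 ≡ 1 (mod 12), not 8.

(⇒) fails and (⇐) fails.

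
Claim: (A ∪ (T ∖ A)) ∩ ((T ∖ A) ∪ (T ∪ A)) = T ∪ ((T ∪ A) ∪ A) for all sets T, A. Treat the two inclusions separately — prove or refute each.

Both inclusions hold.

Forward inclusion. Let x ∈ (A ∪ (T ∖ A)) ∩ ((T ∖ A) ∪ (T ∪ A)). Then either x ∈ T and x ∉ A; or x ∈ A and x ∉ T; or x ∈ T ∩ A. In each case x ∈ T ∪ ((T ∪ A) ∪ A), so (A ∪ (T ∖ A)) ∩ ((T ∖ A) ∪ (T ∪ A)) ⊆ T ∪ ((T ∪ A) ∪ A).

Reverse inclusion. Let x ∈ T ∪ ((T ∪ A) ∪ A). Then either x ∈ T and x ∉ A; or x ∈ A and x ∉ T; or x ∈ T ∩ A. In each case x ∈ (A ∪ (T ∖ A)) ∩ ((T ∖ A) ∪ (T ∪ A)), so T ∪ ((T ∪ A) ∪ A) ⊆ (A ∪ (T ∖ A)) ∩ ((T ∖ A) ∪ (T ∪ A)).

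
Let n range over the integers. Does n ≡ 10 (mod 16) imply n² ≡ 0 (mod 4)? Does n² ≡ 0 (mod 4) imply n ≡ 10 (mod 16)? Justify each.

(→) Suppose n ≡ 10 (mod 16). Then n² ≡ 10² = 100 (mod 16), and since 4 ∣ 16, also n² ≡ 0 (mod 4).

(←) This fails: take n = 0. Then 0² = 0 ≡ 0 (mod 4), yet 0 ≡ 0 (mod 16), not 10.

(⇒) holds; (⇐) fails.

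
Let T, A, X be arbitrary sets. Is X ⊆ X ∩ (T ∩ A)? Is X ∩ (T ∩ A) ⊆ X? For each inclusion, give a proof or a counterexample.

(⊆) fails; (⊇) holds.

Forward inclusion. This inclusion fails. Take T = ∅, A = ∅, X = {1}; then 1 ∈ X but 1 ∉ X ∩ (T ∩ A).

Reverse inclusion. Let x ∈ X ∩ (T ∩ A). Then x ∈ T ∩ A ∩ X, from which x ∈ X.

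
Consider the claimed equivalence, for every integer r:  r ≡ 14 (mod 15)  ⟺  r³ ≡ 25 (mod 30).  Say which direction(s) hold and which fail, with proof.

[⇒] This fails: take r = 14. Then 14 ≡ 14 (mod 15), but 14³ = 2744 ≡ 14 (mod 30), not 25.

[⇐] This fails: take r = 25. Then 25³ = 15625 ≡ 25 (mod 30), yet 25 ≡ 10 (mod 15), not 14.

Neither direction holds.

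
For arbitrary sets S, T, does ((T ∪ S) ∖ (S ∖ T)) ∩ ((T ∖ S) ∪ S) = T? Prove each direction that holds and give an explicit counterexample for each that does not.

Both inclusions hold.

(⊆) Let x ∈ ((T ∪ S) ∖ (S ∖ T)) ∩ ((T ∖ S) ∪ S). Then either x ∈ T and x ∉ S; or x ∈ S ∩ T. In each case x ∈ T, so ((T ∪ S) ∖ (S ∖ T)) ∩ ((T ∖ S) ∪ S) ⊆ T.

(⊇) Let x ∈ T. Then either x ∈ T and x ∉ S; or x ∈ S ∩ T. In each case x ∈ ((T ∪ S) ∖ (S ∖ T)) ∩ ((T ∖ S) ∪ S), so T ⊆ ((T ∪ S) ∖ (S ∖ T)) ∩ ((T ∖ S) ∪ S).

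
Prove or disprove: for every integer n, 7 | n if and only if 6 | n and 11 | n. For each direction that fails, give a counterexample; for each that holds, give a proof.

(⇒) This fails: take n = 7. Certainly 7 ∣ 7, but 6 ∤ 7.

(⇐) This fails: take n = 66. Both 6 ∣ 66 and 11 ∣ 66, yet 66 is not a multiple of 7 (since 66 = 9·7 + 3), so 7 ∤ 66.

Neither implication holds.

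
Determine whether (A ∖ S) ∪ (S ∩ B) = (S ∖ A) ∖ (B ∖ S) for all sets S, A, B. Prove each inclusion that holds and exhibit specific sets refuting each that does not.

Neither inclusion holds.

Forward inclusion. This inclusion fails. Take S = ∅, A = {1}, B = ∅; then 1 ∈ (A ∖ S) ∪ (S ∩ B) but 1 ∉ (S ∖ A) ∖ (B ∖ S).

Reverse inclusion. This inclusion fails. Take S = {1}, A = ∅, B = ∅; then 1 ∈ (S ∖ A) ∖ (B ∖ S) but 1 ∉ (A ∖ S) ∪ (S ∩ B).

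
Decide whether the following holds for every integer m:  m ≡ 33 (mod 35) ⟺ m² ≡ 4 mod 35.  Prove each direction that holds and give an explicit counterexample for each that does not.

The forward direction holds; the converse fails.

(⇒) Suppose m ≡ 33 (mod 35). Write m = 35j + 33. Then (35j + 33)² = 1225j² + 2310j + 1089 = 35(35j² + 66j + 31) + 4, so m² ≡ 4 (mod 35).

(⇐) This fails: take m = 2. Then 2² = 4 ≡ 4 (mod 35), yet 2 ≡ 2 (mod 35), not 33.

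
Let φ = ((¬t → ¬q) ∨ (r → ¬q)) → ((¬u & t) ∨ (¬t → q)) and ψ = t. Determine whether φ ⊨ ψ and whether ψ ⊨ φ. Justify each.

[⇐] Assume the antecedent. If t is true, the consequent reduces to true regardless of the other variables. If t is false, the antecedent cannot hold. Either way the consequent holds.

[⇒] This fails. Under t = F, q = T, u = F, r = F, the left side is true but the right side is false.

Not equivalent: only (⇐) holds.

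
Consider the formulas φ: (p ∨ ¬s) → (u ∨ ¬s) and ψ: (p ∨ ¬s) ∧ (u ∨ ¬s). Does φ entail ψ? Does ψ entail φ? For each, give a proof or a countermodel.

(⇒) This fails. Under u = F, s = T, p = F, the left side is true but the right side is false.

(⇐) Assume the antecedent. If u is true, (p ∨ ¬s) → (u ∨ ¬s) reduces to true regardless of the other variables. If u is false, the antecedent forces (u = F, s = F, p = F) or (u = F, s = F, p = T), and (p ∨ ¬s) → (u ∨ ¬s) holds there. Either way (p ∨ ¬s) → (u ∨ ¬s) holds.

(⇒) fails; (⇐) holds.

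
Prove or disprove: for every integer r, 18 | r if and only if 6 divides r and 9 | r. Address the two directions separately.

(→) If 18 ∣ r, write r = 18q. Since 18 = 3·6, r = 6·(3q), so 6 ∣ r; and since 18 = 2·9, r = 9·(2q), so 9 ∣ r.

(←) Suppose 6 ∣ r and 9 ∣ r. Any common multiple of 6 and 9 is a multiple of their lcm; here lcm(6, 9) = 6·9/gcd(6, 9) = 54/3 = 18, so 18 ∣ r.

Both implications hold.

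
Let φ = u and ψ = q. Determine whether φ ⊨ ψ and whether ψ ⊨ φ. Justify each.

(→) This fails. Under u = T, q = F, the left side is true but the right side is false.

(←) This fails. Under u = F, q = T, the left side is false but the right side is true.

Neither implication holds.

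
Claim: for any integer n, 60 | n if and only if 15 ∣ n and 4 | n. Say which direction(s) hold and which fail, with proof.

Forward direction. If 60 ∣ n, write n = 60q. Since 60 = 4·15, n = 15·(4q), so 15 ∣ n; and since 60 = 15·4, n = 4·(15q), so 4 ∣ n.

Converse. Suppose 15 ∣ n and 4 ∣ n. Any common multiple of 15 and 4 is a multiple of their lcm; here gcd(15, 4) = 1, so lcm(15, 4) = 15·4 = 60, so 60 ∣ n.

Both directions hold; the statement is true.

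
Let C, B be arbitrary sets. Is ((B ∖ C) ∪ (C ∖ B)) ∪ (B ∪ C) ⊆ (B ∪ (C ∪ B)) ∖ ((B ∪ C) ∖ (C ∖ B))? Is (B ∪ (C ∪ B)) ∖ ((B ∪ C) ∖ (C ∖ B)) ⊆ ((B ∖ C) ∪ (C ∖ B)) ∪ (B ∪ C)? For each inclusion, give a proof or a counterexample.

Forward inclusion. This inclusion fails. Take C = ∅, B = {1}; then 1 ∈ ((B ∖ C) ∪ (C ∖ B)) ∪ (B ∪ C) but 1 ∉ (B ∪ (C ∪ B)) ∖ ((B ∪ C) ∖ (C ∖ B)).

Reverse inclusion. Let x ∈ (B ∪ (C ∪ B)) ∖ ((B ∪ C) ∖ (C ∖ B)). Then x ∈ C and x ∉ B, from which x ∈ ((B ∖ C) ∪ (C ∖ B)) ∪ (B ∪ C).

Only the reverse inclusion holds.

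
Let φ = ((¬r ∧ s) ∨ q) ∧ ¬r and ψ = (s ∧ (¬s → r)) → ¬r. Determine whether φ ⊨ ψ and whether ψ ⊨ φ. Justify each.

Forward direction. Assume the antecedent. If s is true, the antecedent forces (s = T, r = F, q = F) or (s = T, r = F, q = T), and (s ∧ (¬s → r)) → ¬r holds there. If s is false, (s ∧ (¬s → r)) → ¬r reduces to true regardless of the other variables. Either way (s ∧ (¬s → r)) → ¬r holds.

Converse. This fails. Under s = F, r = F, q = F, the left side is false but the right side is true.

Only the forward direction holds.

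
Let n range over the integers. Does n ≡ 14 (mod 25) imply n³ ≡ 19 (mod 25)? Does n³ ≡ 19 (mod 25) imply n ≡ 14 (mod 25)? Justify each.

Both directions hold.

(←) Suppose n³ ≡ 19 (mod 25). The only residue r in {0, …, 24} with r³ ≡ 19 (mod 25) is r = 14, so n ≡ 14 (mod 25).

(→) Suppose n ≡ 14 (mod 25). Write n = 25j + 14. Then (25j + 14)³ = 15625j³ + 26250j² + 14700j + 2744 = 25(625j³ + 1050j² + 588j + 109) + 19, so n³ ≡ 19 (mod 25).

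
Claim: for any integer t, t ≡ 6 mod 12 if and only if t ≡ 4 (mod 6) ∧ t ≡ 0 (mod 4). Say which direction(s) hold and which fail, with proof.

Forward direction. This fails: t = 6 gives 6 ≡ 6 (mod 12) but 6 ≡ 0 (mod 6), so the conjunction on the right does not hold.

Converse. This fails: t = 4 satisfies both congruences on the right (4 ≡ 4 mod 6 and 4 ≡ 0 mod 4) yet 4 ≡ 4 (mod 12), not 6.

Neither implication holds.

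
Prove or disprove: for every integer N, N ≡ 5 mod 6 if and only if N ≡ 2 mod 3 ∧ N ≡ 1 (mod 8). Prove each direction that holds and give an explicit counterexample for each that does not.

[⇒] This fails: N = 11 gives 11 ≡ 5 (mod 6) but 11 ≡ 3 (mod 8), so the conjunction on the right does not hold.

[⇐] Conversely, if N ≡ 2 (mod 3) and N ≡ 1 (mod 8), then by the Chinese remainder theorem N ≡ 17 (mod 24). Since 17 ≡ 5 (mod 6) and 6 ∣ 24, we get N ≡ 5 (mod 6).

The forward direction fails; the converse holds.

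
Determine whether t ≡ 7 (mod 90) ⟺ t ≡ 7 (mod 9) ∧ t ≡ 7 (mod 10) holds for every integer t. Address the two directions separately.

(⇐) If t ≡ 7 (mod 9) and t ≡ 7 (mod 10), then by the Chinese remainder theorem t ≡ 7 (mod 90). This is exactly t ≡ 7 (mod 90).

(⇒) Suppose t ≡ 7 (mod 90); write t = 90j + 7. Since 9 ∣ 90, reducing mod 9 gives t ≡ 7 (mod 9); since 10 ∣ 90, reducing mod 10 gives t ≡ 7 (mod 10).

Both directions hold.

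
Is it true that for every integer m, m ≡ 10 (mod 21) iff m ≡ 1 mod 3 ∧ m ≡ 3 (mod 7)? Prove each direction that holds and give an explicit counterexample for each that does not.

Both directions hold; the statement is true.

(→) Suppose m ≡ 10 (mod 21); write m = 21j + 10. Since 3 ∣ 21, reducing mod 3 gives m ≡ 10 ≡ 1 (mod 3); since 7 ∣ 21, reducing mod 7 gives m ≡ 10 ≡ 3 (mod 7).

(←) Conversely, if m ≡ 1 (mod 3) and m ≡ 3 (mod 7), then by the Chinese remainder theorem m ≡ 10 (mod 21). This is exactly m ≡ 10 (mod 21).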